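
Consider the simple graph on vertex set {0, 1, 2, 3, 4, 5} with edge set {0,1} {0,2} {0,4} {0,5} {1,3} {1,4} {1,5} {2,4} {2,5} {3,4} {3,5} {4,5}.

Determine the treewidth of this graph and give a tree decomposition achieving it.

The largest bag has 4 vertices, giving width 3; this decomposition certifies tw(G) ≤ 3. For the lower bound, the 4 vertices {0, 1, 4, 5} are pairwise adjacent, and any tree decomposition puts a clique entirely inside one bag — forcing width ≥ 3. Combining the bounds, tw(G) = 3.

Treewidth 3.
One such decomposition:
Bags: B1 = {0, 2, 4, 5}  B2 = {0, 1, 4, 5}  B3 = {1, 3, 4, 5}
Tree: B1–B2, B2–B3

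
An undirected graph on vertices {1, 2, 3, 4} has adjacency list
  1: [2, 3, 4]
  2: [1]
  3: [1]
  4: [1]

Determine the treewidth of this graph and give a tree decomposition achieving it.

Treewidth 1.
One optimal decomposition is:
Bags: B1 = {1, 2}  B2 = {1, 4}  B3 = {1, 3}
Tree: B1–B2, B2–B3

Every bag has size at most 2, so the width is 2 − 1 = 1 and tw(G) ≤ 1. Any graph with an edge has treewidth ≥ 1, and G has the edge 2–1. The upper and lower bounds meet at 1, so that is the treewidth.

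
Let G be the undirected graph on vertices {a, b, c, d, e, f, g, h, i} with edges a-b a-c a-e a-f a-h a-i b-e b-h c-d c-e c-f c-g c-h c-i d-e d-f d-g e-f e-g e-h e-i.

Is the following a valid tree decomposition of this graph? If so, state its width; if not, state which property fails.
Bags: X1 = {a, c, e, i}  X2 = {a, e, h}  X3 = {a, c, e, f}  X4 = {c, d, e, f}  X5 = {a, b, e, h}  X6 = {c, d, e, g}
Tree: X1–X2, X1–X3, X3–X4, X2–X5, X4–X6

A tree decomposition must satisfy three properties: every vertex lies in some bag; for every edge, both endpoints lie together in some bag; and for every vertex, the bags containing it form a connected subtree. Here edge (c,h) lies in no bag, so the decomposition is invalid.

No — edge (c,h) lies in no bag.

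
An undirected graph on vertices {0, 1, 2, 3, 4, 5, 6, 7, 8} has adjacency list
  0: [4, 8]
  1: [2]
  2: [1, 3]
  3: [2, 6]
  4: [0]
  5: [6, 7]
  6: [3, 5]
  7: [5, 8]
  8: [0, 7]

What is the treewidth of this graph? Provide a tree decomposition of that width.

Each bag holds 2 vertices, so the decomposition has width 1, which upper-bounds the treewidth. Since G has at least one edge (e.g. 4–0), it is not an edgeless graph, so tw(G) ≥ 1. Combining the bounds, tw(G) = 1.

Treewidth 1.
One optimal decomposition is:
Bags: B1 = {0, 4}  B2 = {0, 8}  B3 = {7, 8}  B4 = {5, 7}  B5 = {5, 6}  B6 = {3, 6}  B7 = {2, 3}  B8 = {1, 2}
Tree: B1–B2, B2–B3, B3–B4, B4–B5, B5–B6, B6–B7, B7–B8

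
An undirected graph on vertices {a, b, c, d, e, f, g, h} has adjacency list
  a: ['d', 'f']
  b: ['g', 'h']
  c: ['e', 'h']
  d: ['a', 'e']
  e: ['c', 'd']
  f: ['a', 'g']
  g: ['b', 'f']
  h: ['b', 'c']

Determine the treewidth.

2

A width-2 tree decomposition is:
Bags: B1 = {b, c, h}  B2 = {b, c, g}  B3 = {c, f, g}  B4 = {a, c, f}  B5 = {a, c, d}  B6 = {c, d, e}
Tree: B1–B2, B2–B3, B3–B4, B4–B5, B5–B6
The largest bag has 3 vertices, giving width 2; this decomposition certifies tw(G) ≤ 2. The edges c–h–b–g–f–a–d–e–c form a cycle, so G is not a tree and its treewidth is at least 2. Combining the bounds, tw(G) = 2.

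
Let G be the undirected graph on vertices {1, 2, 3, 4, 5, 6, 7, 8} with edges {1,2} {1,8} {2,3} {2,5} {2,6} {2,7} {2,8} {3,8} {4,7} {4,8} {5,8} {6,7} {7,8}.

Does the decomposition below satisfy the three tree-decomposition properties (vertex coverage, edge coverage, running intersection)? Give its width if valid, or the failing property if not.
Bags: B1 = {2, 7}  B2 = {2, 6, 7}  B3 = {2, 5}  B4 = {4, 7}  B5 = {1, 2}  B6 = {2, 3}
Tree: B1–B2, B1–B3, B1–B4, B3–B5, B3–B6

No — vertex 8 appears in no bag.

A tree decomposition must satisfy three properties: every vertex lies in some bag; for every edge, both endpoints lie together in some bag; and for every vertex, the bags containing it form a connected subtree. Here vertex 8 appears in no bag, so the decomposition is invalid.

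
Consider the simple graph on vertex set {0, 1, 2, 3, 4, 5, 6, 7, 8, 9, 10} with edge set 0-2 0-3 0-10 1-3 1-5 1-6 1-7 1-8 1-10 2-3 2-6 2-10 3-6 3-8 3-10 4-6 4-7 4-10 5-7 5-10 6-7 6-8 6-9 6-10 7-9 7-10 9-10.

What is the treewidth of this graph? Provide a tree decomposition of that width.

The largest bag has 4 vertices, giving width 3; this decomposition certifies tw(G) ≤ 3. On the other hand G contains the 4-clique {1, 3, 6, 8}. A clique must lie in a single bag of any decomposition, so no decomposition can have width below 3. Combining the bounds, tw(G) = 3.

Treewidth 3.
One optimal decomposition is:
Bags: B1 = {1, 3, 6, 10}  B2 = {1, 3, 6, 8}  B3 = {2, 3, 6, 10}  B4 = {1, 6, 7, 10}  B5 = {1, 5, 7, 10}  B6 = {4, 6, 7, 10}  B7 = {0, 2, 3, 10}  B8 = {6, 7, 9, 10}
Tree: B1–B2, B1–B3, B1–B4, B4–B5, B4–B6, B3–B7, B6–B8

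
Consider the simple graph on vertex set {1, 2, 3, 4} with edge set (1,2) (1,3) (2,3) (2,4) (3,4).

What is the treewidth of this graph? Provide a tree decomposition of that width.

The largest bag has 3 vertices, giving width 2; this decomposition certifies tw(G) ≤ 2. On the other hand G contains the 3-clique {1, 2, 3}. A clique must lie in a single bag of any decomposition, so no decomposition can have width below 2. Combining the bounds, tw(G) = 2.

Treewidth 2.
One optimal decomposition is:
Bags: B1 = {1, 2, 3}  B2 = {2, 3, 4}
Tree: B1–B2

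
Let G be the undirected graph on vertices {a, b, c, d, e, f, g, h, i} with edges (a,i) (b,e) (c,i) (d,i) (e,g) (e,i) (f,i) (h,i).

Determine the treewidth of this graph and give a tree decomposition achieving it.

Each bag holds 2 vertices, so the decomposition has width 1, which upper-bounds the treewidth. Any graph with an edge has treewidth ≥ 1, and G has the edge b–e. Combining the bounds, tw(G) = 1.

Treewidth 1.
One optimal decomposition is:
Bags: B1 = {b, e}  B2 = {e, i}  B3 = {c, i}  B4 = {f, i}  B5 = {e, g}  B6 = {a, i}  B7 = {d, i}  B8 = {h, i}
Tree: B1–B2, B2–B3, B3–B4, B2–B5, B4–B6, B3–B7, B4–B8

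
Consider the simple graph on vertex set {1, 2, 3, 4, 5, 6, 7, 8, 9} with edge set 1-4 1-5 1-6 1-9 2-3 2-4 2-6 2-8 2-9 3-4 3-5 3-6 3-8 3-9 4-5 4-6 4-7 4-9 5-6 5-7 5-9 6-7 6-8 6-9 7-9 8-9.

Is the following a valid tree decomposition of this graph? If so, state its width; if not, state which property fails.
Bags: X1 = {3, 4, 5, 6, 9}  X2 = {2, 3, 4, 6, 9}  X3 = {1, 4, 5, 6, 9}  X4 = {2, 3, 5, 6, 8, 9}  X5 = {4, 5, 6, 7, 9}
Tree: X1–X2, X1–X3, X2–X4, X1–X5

A tree decomposition must satisfy three properties: every vertex lies in some bag; for every edge, both endpoints lie together in some bag; and for every vertex, the bags containing it form a connected subtree. Here bags containing vertex 5 are not connected in the tree, so the decomposition is invalid.

No — bags containing vertex 5 are not connected in the tree.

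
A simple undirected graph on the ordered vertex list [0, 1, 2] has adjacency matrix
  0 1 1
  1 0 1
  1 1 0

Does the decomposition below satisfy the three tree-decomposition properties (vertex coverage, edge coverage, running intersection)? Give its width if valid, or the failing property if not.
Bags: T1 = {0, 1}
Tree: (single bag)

A tree decomposition must satisfy three properties: every vertex lies in some bag; for every edge, both endpoints lie together in some bag; and for every vertex, the bags containing it form a connected subtree. Here vertex 2 appears in no bag, so the decomposition is invalid.

No — vertex 2 appears in no bag.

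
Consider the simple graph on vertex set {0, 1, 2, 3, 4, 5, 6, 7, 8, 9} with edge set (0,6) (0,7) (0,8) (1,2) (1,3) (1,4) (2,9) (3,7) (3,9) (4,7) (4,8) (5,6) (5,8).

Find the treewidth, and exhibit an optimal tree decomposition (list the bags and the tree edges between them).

Treewidth 2.
Bags: B1 = {1, 2, 9}  B2 = {1, 3, 9}  B3 = {1, 3, 4}  B4 = {3, 4, 7}  B5 = {4, 7, 8}  B6 = {0, 7, 8}  B7 = {0, 5, 8}  B8 = {0, 5, 6}
Tree: B1–B2, B2–B3, B3–B4, B4–B5, B5–B6, B6–B7, B7–B8

Every bag has size at most 3, so the width is 3 − 1 = 2 and tw(G) ≤ 2. The edges 2–9–3–1–2 form a cycle, so G is not a tree and its treewidth is at least 2. The upper and lower bounds meet at 2, so that is the treewidth.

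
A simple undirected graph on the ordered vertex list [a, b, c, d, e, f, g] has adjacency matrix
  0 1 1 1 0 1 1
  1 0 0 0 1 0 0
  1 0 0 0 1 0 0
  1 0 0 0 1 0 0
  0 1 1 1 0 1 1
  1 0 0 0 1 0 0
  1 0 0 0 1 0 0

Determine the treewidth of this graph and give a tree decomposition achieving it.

Treewidth 2.
One optimal decomposition is:
Bags: B1 = {a, e, f}  B2 = {a, e, g}  B3 = {a, b, e}  B4 = {a, c, e}  B5 = {a, d, e}
Tree: B1–B2, B2–B3, B3–B4, B4–B5

Each bag holds 3 vertices, so the decomposition has width 2, which upper-bounds the treewidth. For the lower bound, G contains the cycle a–f–e–g–a, so G is not a forest; only forests have treewidth ≤ 1, hence tw(G) ≥ 2. Therefore the treewidth is 2.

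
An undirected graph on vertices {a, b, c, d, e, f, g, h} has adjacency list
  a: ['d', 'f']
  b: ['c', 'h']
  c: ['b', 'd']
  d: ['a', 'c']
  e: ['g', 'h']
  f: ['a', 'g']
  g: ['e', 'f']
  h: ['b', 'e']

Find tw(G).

A width-2 tree decomposition is:
Bags: B1 = {a, f, g}  B2 = {a, d, g}  B3 = {c, d, g}  B4 = {b, c, g}  B5 = {b, g, h}  B6 = {e, g, h}
Tree: B1–B2, B2–B3, B3–B4, B4–B5, B5–B6
The largest bag has 3 vertices, giving width 2; this decomposition certifies tw(G) ≤ 2. For the lower bound, G contains the cycle g–f–a–d–c–b–h–e–g, so G is not a forest; only forests have treewidth ≤ 1, hence tw(G) ≥ 2. The upper and lower bounds meet at 2, so that is the treewidth.

2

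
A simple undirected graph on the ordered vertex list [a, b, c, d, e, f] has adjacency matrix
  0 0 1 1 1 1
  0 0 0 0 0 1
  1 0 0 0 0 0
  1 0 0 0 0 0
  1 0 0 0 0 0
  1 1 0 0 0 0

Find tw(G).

A width-1 tree decomposition is:
Bags: B1 = {b, f}  B2 = {a, f}  B3 = {a, c}  B4 = {a, d}  B5 = {a, e}
Tree: B1–B2, B2–B3, B3–B4, B3–B5
Each bag holds 2 vertices, so the decomposition has width 1, which upper-bounds the treewidth. Since G has at least one edge (e.g. b–f), it is not an edgeless graph, so tw(G) ≥ 1. Hence tw(G) = 1 exactly.

1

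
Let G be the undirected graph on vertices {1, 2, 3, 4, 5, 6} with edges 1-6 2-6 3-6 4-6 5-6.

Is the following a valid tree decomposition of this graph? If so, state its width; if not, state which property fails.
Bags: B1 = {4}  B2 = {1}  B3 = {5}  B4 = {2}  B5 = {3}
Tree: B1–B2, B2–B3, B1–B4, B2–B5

A tree decomposition must satisfy three properties: every vertex lies in some bag; for every edge, both endpoints lie together in some bag; and for every vertex, the bags containing it form a connected subtree. Here vertex 6 appears in no bag, so the decomposition is invalid.

No — vertex 6 appears in no bag.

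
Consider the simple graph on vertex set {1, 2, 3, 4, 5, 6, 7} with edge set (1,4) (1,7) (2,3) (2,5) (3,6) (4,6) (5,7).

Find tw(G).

2

A width-2 tree decomposition is:
Bags: B1 = {1, 4, 7}  B2 = {4, 5, 7}  B3 = {2, 4, 5}  B4 = {2, 3, 4}  B5 = {3, 4, 6}
Tree: B1–B2, B2–B3, B3–B4, B4–B5
Every bag has size at most 3, so the width is 3 − 1 = 2 and tw(G) ≤ 2. Since 4–1–7–5–2–3–6–4 is a cycle in G, G is not acyclic. Forests are exactly the graphs of treewidth ≤ 1, so tw(G) ≥ 2. The upper and lower bounds meet at 2, so that is the treewidth.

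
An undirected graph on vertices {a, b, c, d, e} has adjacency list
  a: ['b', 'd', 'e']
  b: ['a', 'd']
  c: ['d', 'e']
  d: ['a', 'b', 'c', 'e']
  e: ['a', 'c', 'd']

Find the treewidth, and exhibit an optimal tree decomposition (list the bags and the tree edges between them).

Each bag holds 3 vertices, so the decomposition has width 2, which upper-bounds the treewidth. For the lower bound, the 3 vertices {c, d, e} are pairwise adjacent, and any tree decomposition puts a clique entirely inside one bag — forcing width ≥ 2. Therefore the treewidth is 2.

Treewidth 2.
Bags: B1 = {c, d, e}  B2 = {a, d, e}  B3 = {a, b, d}
Tree: B1–B2, B2–B3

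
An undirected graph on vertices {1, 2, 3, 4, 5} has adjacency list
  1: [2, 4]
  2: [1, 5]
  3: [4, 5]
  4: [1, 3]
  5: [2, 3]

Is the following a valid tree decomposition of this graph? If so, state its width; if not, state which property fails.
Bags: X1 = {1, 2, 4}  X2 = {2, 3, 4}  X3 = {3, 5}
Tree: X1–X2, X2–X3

No — edge (2,5) lies in no bag.

A tree decomposition must satisfy three properties: every vertex lies in some bag; for every edge, both endpoints lie together in some bag; and for every vertex, the bags containing it form a connected subtree. Here edge (2,5) lies in no bag, so the decomposition is invalid.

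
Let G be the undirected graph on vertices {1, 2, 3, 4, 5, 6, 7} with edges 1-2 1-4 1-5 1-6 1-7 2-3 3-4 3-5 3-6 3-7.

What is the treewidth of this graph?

2

A width-2 tree decomposition is:
Bags: B1 = {1, 3, 6}  B2 = {1, 3, 5}  B3 = {1, 2, 3}  B4 = {1, 3, 4}  B5 = {1, 3, 7}
Tree: B1–B2, B2–B3, B3–B4, B4–B5
Every bag has size at most 3, so the width is 3 − 1 = 2 and tw(G) ≤ 2. For the lower bound, G contains the cycle 3–6–1–5–3, so G is not a forest; only forests have treewidth ≤ 1, hence tw(G) ≥ 2. Therefore the treewidth is 2.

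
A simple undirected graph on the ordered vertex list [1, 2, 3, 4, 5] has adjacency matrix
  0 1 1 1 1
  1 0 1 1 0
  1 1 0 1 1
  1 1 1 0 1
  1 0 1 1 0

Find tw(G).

A width-3 tree decomposition is:
Bags: B1 = {1, 2, 3, 4}  B2 = {1, 3, 4, 5}
Tree: B1–B2
The largest bag has 4 vertices, giving width 3; this decomposition certifies tw(G) ≤ 3. On the other hand G contains the 4-clique {1, 2, 3, 4}. A clique must lie in a single bag of any decomposition, so no decomposition can have width below 3. Hence tw(G) = 3 exactly.

3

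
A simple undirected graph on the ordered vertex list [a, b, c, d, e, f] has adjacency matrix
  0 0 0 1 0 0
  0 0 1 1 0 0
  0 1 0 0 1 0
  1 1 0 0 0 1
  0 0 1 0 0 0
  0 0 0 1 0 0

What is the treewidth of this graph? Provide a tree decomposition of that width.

Treewidth 1.
One optimal decomposition is:
Bags: B1 = {b, d}  B2 = {a, d}  B3 = {b, c}  B4 = {c, e}  B5 = {d, f}
Tree: B1–B2, B1–B3, B3–B4, B2–B5

Each bag holds 2 vertices, so the decomposition has width 1, which upper-bounds the treewidth. Any graph with an edge has treewidth ≥ 1, and G has the edge d–b. Combining the bounds, tw(G) = 1.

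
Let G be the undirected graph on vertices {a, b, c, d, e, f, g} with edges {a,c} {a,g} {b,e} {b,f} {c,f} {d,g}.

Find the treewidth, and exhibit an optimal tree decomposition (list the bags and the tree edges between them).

Treewidth 1.
One such decomposition:
Bags: B1 = {b, e}  B2 = {b, f}  B3 = {c, f}  B4 = {a, c}  B5 = {a, g}  B6 = {d, g}
Tree: B1–B2, B2–B3, B3–B4, B4–B5, B5–B6

Every bag has size at most 2, so the width is 2 − 1 = 1 and tw(G) ≤ 1. Since G has at least one edge (e.g. e–b), it is not an edgeless graph, so tw(G) ≥ 1. Hence tw(G) = 1 exactly.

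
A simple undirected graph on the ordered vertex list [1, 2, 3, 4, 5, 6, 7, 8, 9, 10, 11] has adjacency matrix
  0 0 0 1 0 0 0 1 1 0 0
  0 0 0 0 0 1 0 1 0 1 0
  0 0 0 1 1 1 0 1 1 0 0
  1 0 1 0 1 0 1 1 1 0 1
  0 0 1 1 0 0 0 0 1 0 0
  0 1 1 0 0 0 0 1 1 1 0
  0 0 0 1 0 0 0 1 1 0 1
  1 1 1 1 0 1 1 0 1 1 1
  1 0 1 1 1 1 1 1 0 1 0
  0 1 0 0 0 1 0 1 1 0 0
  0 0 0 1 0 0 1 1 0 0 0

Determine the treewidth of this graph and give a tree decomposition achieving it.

Treewidth 3.
One optimal decomposition is:
Bags: B1 = {3, 4, 8, 9}  B2 = {4, 7, 8, 9}  B3 = {3, 6, 8, 9}  B4 = {1, 4, 8, 9}  B5 = {6, 8, 9, 10}  B6 = {2, 6, 8, 10}  B7 = {4, 7, 8, 11}  B8 = {3, 4, 5, 9}
Tree: B1–B2, B1–B3, B2–B4, B3–B5, B5–B6, B2–B7, B1–B8

Each bag holds 4 vertices, so the decomposition has width 3, which upper-bounds the treewidth. Conversely, {6, 8, 9, 10} is a clique of size 4, and the vertices of any clique must share a bag in every tree decomposition; so some bag has ≥ 4 vertices and tw(G) ≥ 3. Combining the bounds, tw(G) = 3.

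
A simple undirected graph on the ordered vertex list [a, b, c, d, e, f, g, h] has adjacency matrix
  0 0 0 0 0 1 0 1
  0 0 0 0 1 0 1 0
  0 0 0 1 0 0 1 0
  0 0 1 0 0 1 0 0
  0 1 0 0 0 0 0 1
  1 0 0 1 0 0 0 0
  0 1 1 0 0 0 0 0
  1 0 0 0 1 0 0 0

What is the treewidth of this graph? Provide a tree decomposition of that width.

Each bag holds 3 vertices, so the decomposition has width 2, which upper-bounds the treewidth. Since b–g–c–d–f–a–h–e–b is a cycle in G, G is not acyclic. Forests are exactly the graphs of treewidth ≤ 1, so tw(G) ≥ 2. The upper and lower bounds meet at 2, so that is the treewidth.

Treewidth 2.
One such decomposition:
Bags: B1 = {b, c, g}  B2 = {b, c, d}  B3 = {b, d, f}  B4 = {a, b, f}  B5 = {a, b, h}  B6 = {b, e, h}
Tree: B1–B2, B2–B3, B3–B4, B4–B5, B5–B6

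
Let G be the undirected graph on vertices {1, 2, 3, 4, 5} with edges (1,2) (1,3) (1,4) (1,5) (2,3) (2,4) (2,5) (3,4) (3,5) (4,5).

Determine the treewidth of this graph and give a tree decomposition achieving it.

Treewidth 4.
One such decomposition:
Bags: B1 = {1, 2, 3, 4, 5}
Tree: (single bag)

A single bag containing all 5 vertices is trivially a valid decomposition of width 4. Conversely, {1, 2, 3, 4, 5} is a clique of size 5, and the vertices of any clique must share a bag in every tree decomposition; so some bag has ≥ 5 vertices and tw(G) ≥ 4. The upper and lower bounds meet at 4, so that is the treewidth.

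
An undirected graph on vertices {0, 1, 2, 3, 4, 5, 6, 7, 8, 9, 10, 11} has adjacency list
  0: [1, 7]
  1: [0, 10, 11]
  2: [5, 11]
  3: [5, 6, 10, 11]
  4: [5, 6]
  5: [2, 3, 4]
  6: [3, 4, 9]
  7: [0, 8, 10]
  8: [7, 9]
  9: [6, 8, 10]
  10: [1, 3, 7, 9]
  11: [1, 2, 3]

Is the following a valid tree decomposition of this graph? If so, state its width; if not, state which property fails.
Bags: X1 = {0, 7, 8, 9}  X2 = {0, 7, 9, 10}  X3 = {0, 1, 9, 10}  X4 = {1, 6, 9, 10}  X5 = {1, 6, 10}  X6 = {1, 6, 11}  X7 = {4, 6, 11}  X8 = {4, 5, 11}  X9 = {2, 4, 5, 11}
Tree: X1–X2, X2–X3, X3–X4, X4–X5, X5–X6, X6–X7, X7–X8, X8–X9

A tree decomposition must satisfy three properties: every vertex lies in some bag; for every edge, both endpoints lie together in some bag; and for every vertex, the bags containing it form a connected subtree. Here vertex 3 appears in no bag, so the decomposition is invalid.

No — vertex 3 appears in no bag.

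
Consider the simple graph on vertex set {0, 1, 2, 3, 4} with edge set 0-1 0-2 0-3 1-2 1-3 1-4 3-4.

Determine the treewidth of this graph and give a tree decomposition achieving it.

Treewidth 2.
Bags: B1 = {0, 1, 3}  B2 = {0, 1, 2}  B3 = {1, 3, 4}
Tree: B1–B2, B1–B3

Every bag has size at most 3, so the width is 3 − 1 = 2 and tw(G) ≤ 2. Conversely, {0, 1, 2} is a clique of size 3, and the vertices of any clique must share a bag in every tree decomposition; so some bag has ≥ 3 vertices and tw(G) ≥ 2. Combining the bounds, tw(G) = 2.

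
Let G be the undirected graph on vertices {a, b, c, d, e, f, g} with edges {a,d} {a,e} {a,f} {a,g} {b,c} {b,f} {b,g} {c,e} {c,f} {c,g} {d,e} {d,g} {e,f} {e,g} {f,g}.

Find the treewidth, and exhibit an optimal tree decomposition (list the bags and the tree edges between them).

Treewidth 3.
One such decomposition:
Bags: B1 = {a, e, f, g}  B2 = {c, e, f, g}  B3 = {b, c, f, g}  B4 = {a, d, e, g}
Tree: B1–B2, B2–B3, B1–B4

The largest bag has 4 vertices, giving width 3; this decomposition certifies tw(G) ≤ 3. On the other hand G contains the 4-clique {a, d, e, g}. A clique must lie in a single bag of any decomposition, so no decomposition can have width below 3. The upper and lower bounds meet at 3, so that is the treewidth.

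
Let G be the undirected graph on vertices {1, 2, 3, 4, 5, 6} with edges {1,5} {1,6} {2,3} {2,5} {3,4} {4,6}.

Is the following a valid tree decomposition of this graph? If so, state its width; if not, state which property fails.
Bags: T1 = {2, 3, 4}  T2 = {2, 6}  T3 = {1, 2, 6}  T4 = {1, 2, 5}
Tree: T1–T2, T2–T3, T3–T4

No — edge (4,6) lies in no bag.

A tree decomposition must satisfy three properties: every vertex lies in some bag; for every edge, both endpoints lie together in some bag; and for every vertex, the bags containing it form a connected subtree. Here edge (4,6) lies in no bag, so the decomposition is invalid.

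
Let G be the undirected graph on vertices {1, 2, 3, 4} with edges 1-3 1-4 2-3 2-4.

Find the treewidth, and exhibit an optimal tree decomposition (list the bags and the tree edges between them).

Each bag holds 3 vertices, so the decomposition has width 2, which upper-bounds the treewidth. For the lower bound, G contains the cycle 1–4–2–3–1, so G is not a forest; only forests have treewidth ≤ 1, hence tw(G) ≥ 2. Combining the bounds, tw(G) = 2.

Treewidth 2.
Bags: B1 = {1, 2, 4}  B2 = {1, 2, 3}
Tree: B1–B2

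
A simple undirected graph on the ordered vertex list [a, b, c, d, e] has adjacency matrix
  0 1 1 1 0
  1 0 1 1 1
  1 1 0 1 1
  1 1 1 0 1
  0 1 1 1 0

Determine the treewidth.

3

A width-3 tree decomposition is:
Bags: B1 = {b, c, d, e}  B2 = {a, b, c, d}
Tree: B1–B2
Every bag has size at most 4, so the width is 4 − 1 = 3 and tw(G) ≤ 3. Conversely, {b, c, d, e} is a clique of size 4, and the vertices of any clique must share a bag in every tree decomposition; so some bag has ≥ 4 vertices and tw(G) ≥ 3. Therefore the treewidth is 3.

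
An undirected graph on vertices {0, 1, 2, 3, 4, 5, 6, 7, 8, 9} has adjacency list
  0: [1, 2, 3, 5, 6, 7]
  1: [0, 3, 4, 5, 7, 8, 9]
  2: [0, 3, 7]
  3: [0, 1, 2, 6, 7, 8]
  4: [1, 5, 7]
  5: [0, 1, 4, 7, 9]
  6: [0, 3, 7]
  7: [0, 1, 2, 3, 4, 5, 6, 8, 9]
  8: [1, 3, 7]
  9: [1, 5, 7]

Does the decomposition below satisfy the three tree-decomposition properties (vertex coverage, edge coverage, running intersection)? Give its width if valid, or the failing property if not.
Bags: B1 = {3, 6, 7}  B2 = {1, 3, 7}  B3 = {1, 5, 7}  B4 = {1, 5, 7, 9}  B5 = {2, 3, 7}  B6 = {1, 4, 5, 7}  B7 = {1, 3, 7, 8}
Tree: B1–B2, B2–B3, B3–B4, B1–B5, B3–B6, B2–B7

A tree decomposition must satisfy three properties: every vertex lies in some bag; for every edge, both endpoints lie together in some bag; and for every vertex, the bags containing it form a connected subtree. Here vertex 0 appears in no bag, so the decomposition is invalid.

No — vertex 0 appears in no bag.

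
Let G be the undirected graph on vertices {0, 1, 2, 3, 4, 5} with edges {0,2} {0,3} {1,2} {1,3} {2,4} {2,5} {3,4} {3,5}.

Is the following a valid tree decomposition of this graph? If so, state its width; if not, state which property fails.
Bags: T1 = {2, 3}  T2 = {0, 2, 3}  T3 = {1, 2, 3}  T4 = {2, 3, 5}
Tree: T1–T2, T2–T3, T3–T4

A tree decomposition must satisfy three properties: every vertex lies in some bag; for every edge, both endpoints lie together in some bag; and for every vertex, the bags containing it form a connected subtree. Here vertex 4 appears in no bag, so the decomposition is invalid.

No — vertex 4 appears in no bag.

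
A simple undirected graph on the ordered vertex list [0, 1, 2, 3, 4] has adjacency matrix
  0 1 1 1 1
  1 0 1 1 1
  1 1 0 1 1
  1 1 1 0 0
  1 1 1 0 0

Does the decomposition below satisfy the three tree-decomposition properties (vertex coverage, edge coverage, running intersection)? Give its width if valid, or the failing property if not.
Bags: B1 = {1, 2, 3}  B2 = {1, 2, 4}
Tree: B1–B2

No — vertex 0 appears in no bag.

A tree decomposition must satisfy three properties: every vertex lies in some bag; for every edge, both endpoints lie together in some bag; and for every vertex, the bags containing it form a connected subtree. Here vertex 0 appears in no bag, so the decomposition is invalid.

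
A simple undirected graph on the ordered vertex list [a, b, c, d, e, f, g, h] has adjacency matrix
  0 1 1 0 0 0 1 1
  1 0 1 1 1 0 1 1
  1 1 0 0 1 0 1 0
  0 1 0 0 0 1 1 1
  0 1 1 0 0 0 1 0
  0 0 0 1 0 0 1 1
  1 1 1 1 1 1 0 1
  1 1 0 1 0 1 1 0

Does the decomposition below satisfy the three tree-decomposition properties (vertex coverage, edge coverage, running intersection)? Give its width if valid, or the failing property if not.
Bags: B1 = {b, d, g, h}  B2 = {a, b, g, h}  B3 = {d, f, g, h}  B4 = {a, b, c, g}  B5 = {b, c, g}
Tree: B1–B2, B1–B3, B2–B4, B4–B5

No — vertex e appears in no bag.

A tree decomposition must satisfy three properties: every vertex lies in some bag; for every edge, both endpoints lie together in some bag; and for every vertex, the bags containing it form a connected subtree. Here vertex e appears in no bag, so the decomposition is invalid.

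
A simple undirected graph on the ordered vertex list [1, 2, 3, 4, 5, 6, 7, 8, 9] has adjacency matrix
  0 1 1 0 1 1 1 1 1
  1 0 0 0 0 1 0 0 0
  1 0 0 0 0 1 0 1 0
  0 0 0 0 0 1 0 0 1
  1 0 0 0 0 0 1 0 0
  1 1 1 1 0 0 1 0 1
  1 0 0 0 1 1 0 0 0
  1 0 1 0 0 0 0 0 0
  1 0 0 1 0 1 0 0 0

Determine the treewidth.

A width-2 tree decomposition is:
Bags: B1 = {1, 6, 7}  B2 = {1, 2, 6}  B3 = {1, 6, 9}  B4 = {1, 3, 6}  B5 = {4, 6, 9}  B6 = {1, 3, 8}  B7 = {1, 5, 7}
Tree: B1–B2, B1–B3, B1–B4, B3–B5, B4–B6, B1–B7
Every bag has size at most 3, so the width is 3 − 1 = 2 and tw(G) ≤ 2. Conversely, {1, 3, 8} is a clique of size 3, and the vertices of any clique must share a bag in every tree decomposition; so some bag has ≥ 3 vertices and tw(G) ≥ 2. Hence tw(G) = 2 exactly.

2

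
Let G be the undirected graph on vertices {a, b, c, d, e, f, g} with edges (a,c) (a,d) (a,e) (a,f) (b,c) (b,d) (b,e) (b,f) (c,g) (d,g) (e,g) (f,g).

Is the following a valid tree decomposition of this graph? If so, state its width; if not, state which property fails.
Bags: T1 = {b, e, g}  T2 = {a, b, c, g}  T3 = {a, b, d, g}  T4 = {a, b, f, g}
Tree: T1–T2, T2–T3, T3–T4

No — edge (a,e) lies in no bag.

A tree decomposition must satisfy three properties: every vertex lies in some bag; for every edge, both endpoints lie together in some bag; and for every vertex, the bags containing it form a connected subtree. Here edge (a,e) lies in no bag, so the decomposition is invalid.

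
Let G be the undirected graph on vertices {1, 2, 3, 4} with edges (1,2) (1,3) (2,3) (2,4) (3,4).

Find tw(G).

A width-2 tree decomposition is:
Bags: B1 = {1, 2, 3}  B2 = {2, 3, 4}
Tree: B1–B2
Each bag holds 3 vertices, so the decomposition has width 2, which upper-bounds the treewidth. Conversely, {1, 2, 3} is a clique of size 3, and the vertices of any clique must share a bag in every tree decomposition; so some bag has ≥ 3 vertices and tw(G) ≥ 2. The upper and lower bounds meet at 2, so that is the treewidth.

2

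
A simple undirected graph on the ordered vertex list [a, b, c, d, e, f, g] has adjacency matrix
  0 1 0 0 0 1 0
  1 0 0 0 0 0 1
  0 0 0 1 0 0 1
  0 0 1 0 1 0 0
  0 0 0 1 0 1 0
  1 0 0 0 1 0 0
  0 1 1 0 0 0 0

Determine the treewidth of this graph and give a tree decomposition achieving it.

Each bag holds 3 vertices, so the decomposition has width 2, which upper-bounds the treewidth. Since e–f–a–b–g–c–d–e is a cycle in G, G is not acyclic. Forests are exactly the graphs of treewidth ≤ 1, so tw(G) ≥ 2. Hence tw(G) = 2 exactly.

Treewidth 2.
One optimal decomposition is:
Bags: B1 = {a, e, f}  B2 = {a, b, e}  B3 = {b, e, g}  B4 = {c, e, g}  B5 = {c, d, e}
Tree: B1–B2, B2–B3, B3–B4, B4–B5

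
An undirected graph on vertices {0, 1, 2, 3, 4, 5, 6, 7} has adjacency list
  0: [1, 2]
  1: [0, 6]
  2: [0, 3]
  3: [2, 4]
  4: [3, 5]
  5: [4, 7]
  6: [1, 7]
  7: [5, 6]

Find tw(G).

A width-2 tree decomposition is:
Bags: B1 = {0, 1, 2}  B2 = {1, 2, 3}  B3 = {1, 3, 4}  B4 = {1, 4, 5}  B5 = {1, 5, 7}  B6 = {1, 6, 7}
Tree: B1–B2, B2–B3, B3–B4, B4–B5, B5–B6
Each bag holds 3 vertices, so the decomposition has width 2, which upper-bounds the treewidth. For the lower bound, G contains the cycle 1–0–2–3–4–5–7–6–1, so G is not a forest; only forests have treewidth ≤ 1, hence tw(G) ≥ 2. Therefore the treewidth is 2.

2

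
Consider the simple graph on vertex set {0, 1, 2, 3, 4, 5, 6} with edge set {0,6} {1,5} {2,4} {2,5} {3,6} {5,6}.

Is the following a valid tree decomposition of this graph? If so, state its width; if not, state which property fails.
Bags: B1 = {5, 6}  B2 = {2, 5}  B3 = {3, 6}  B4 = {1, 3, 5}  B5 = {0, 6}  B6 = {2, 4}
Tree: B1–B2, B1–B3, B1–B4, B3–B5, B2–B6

A tree decomposition must satisfy three properties: every vertex lies in some bag; for every edge, both endpoints lie together in some bag; and for every vertex, the bags containing it form a connected subtree. Here bags containing vertex 3 are not connected in the tree, so the decomposition is invalid.

No — bags containing vertex 3 are not connected in the tree.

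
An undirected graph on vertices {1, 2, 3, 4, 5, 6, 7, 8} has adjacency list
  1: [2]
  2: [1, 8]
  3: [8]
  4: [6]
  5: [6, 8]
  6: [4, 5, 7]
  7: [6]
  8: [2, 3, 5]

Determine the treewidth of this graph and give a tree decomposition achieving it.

Treewidth 1.
One such decomposition:
Bags: B1 = {2, 8}  B2 = {3, 8}  B3 = {5, 8}  B4 = {5, 6}  B5 = {6, 7}  B6 = {1, 2}  B7 = {4, 6}
Tree: B1–B2, B2–B3, B3–B4, B4–B5, B1–B6, B5–B7

Every bag has size at most 2, so the width is 2 − 1 = 1 and tw(G) ≤ 1. Any graph with an edge has treewidth ≥ 1, and G has the edge 8–2. The upper and lower bounds meet at 1, so that is the treewidth.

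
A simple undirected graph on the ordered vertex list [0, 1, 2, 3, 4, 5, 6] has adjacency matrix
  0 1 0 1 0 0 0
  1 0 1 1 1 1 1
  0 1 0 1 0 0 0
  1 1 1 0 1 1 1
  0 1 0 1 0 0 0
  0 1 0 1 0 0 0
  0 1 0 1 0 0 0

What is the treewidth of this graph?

2

A width-2 tree decomposition is:
Bags: B1 = {0, 1, 3}  B2 = {1, 3, 4}  B3 = {1, 3, 5}  B4 = {1, 2, 3}  B5 = {1, 3, 6}
Tree: B1–B2, B2–B3, B1–B4, B3–B5
Each bag holds 3 vertices, so the decomposition has width 2, which upper-bounds the treewidth. Conversely, {0, 1, 3} is a clique of size 3, and the vertices of any clique must share a bag in every tree decomposition; so some bag has ≥ 3 vertices and tw(G) ≥ 2. The upper and lower bounds meet at 2, so that is the treewidth.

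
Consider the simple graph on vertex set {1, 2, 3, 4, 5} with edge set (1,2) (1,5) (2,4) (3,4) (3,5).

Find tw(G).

2

A width-2 tree decomposition is:
Bags: B1 = {1, 3, 5}  B2 = {1, 2, 3}  B3 = {2, 3, 4}
Tree: B1–B2, B2–B3
The largest bag has 3 vertices, giving width 2; this decomposition certifies tw(G) ≤ 2. For the lower bound, G contains the cycle 3–5–1–2–4–3, so G is not a forest; only forests have treewidth ≤ 1, hence tw(G) ≥ 2. Combining the bounds, tw(G) = 2.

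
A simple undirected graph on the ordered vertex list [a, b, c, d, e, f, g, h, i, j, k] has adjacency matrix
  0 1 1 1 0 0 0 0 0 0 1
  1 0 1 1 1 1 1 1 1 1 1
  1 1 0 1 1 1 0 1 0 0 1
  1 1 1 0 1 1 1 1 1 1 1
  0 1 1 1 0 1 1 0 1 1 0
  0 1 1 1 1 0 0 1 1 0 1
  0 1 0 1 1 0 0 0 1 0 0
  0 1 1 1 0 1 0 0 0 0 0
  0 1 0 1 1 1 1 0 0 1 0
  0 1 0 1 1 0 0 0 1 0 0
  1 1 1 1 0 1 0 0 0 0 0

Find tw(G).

4

A width-4 tree decomposition is:
Bags: B1 = {a, b, c, d, k}  B2 = {b, c, d, f, k}  B3 = {b, c, d, e, f}  B4 = {b, d, e, f, i}  B5 = {b, d, e, g, i}  B6 = {b, c, d, f, h}  B7 = {b, d, e, i, j}
Tree: B1–B2, B2–B3, B3–B4, B4–B5, B2–B6, B5–B7
Every bag has size at most 5, so the width is 5 − 1 = 4 and tw(G) ≤ 4. For the lower bound, the 5 vertices {b, d, e, g, i} are pairwise adjacent, and any tree decomposition puts a clique entirely inside one bag — forcing width ≥ 4. Therefore the treewidth is 4.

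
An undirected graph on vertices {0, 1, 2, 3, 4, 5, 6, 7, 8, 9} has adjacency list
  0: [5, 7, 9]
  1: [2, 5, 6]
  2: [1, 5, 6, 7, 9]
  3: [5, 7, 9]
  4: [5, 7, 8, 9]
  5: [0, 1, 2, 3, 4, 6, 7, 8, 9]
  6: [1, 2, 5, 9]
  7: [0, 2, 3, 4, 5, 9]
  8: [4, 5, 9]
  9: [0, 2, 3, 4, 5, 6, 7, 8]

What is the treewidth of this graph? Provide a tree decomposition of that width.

Every bag has size at most 4, so the width is 4 − 1 = 3 and tw(G) ≤ 3. For the lower bound, the 4 vertices {1, 2, 5, 6} are pairwise adjacent, and any tree decomposition puts a clique entirely inside one bag — forcing width ≥ 3. The upper and lower bounds meet at 3, so that is the treewidth.

Treewidth 3.
Bags: B1 = {0, 5, 7, 9}  B2 = {3, 5, 7, 9}  B3 = {4, 5, 7, 9}  B4 = {2, 5, 7, 9}  B5 = {2, 5, 6, 9}  B6 = {1, 2, 5, 6}  B7 = {4, 5, 8, 9}
Tree: B1–B2, B2–B3, B1–B4, B4–B5, B5–B6, B3–B7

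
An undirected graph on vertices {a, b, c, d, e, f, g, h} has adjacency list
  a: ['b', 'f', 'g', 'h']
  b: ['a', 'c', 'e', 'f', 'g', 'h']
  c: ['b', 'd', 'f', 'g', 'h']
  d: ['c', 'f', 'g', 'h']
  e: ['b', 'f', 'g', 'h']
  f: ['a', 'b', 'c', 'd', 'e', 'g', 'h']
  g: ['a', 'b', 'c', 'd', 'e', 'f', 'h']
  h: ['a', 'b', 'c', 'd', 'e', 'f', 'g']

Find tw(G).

4

A width-4 tree decomposition is:
Bags: B1 = {a, b, f, g, h}  B2 = {b, c, f, g, h}  B3 = {b, e, f, g, h}  B4 = {c, d, f, g, h}
Tree: B1–B2, B2–B3, B2–B4
Every bag has size at most 5, so the width is 5 − 1 = 4 and tw(G) ≤ 4. Conversely, {c, d, f, g, h} is a clique of size 5, and the vertices of any clique must share a bag in every tree decomposition; so some bag has ≥ 5 vertices and tw(G) ≥ 4. The upper and lower bounds meet at 4, so that is the treewidth.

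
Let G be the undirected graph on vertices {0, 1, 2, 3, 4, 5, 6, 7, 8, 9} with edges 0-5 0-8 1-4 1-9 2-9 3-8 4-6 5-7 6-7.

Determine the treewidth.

A width-1 tree decomposition is:
Bags: B1 = {3, 8}  B2 = {0, 8}  B3 = {0, 5}  B4 = {5, 7}  B5 = {6, 7}  B6 = {4, 6}  B7 = {1, 4}  B8 = {1, 9}  B9 = {2, 9}
Tree: B1–B2, B2–B3, B3–B4, B4–B5, B5–B6, B6–B7, B7–B8, B8–B9
Each bag holds 2 vertices, so the decomposition has width 1, which upper-bounds the treewidth. Since G has at least one edge (e.g. 3–8), it is not an edgeless graph, so tw(G) ≥ 1. Therefore the treewidth is 1.

1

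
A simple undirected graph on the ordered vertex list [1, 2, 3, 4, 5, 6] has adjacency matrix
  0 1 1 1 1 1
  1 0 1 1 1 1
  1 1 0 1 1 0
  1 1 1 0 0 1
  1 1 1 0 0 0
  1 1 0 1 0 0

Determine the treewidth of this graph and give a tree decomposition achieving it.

Treewidth 3.
Bags: B1 = {1, 2, 3, 4}  B2 = {1, 2, 4, 6}  B3 = {1, 2, 3, 5}
Tree: B1–B2, B1–B3

Every bag has size at most 4, so the width is 4 − 1 = 3 and tw(G) ≤ 3. On the other hand G contains the 4-clique {1, 2, 3, 4}. A clique must lie in a single bag of any decomposition, so no decomposition can have width below 3. Therefore the treewidth is 3.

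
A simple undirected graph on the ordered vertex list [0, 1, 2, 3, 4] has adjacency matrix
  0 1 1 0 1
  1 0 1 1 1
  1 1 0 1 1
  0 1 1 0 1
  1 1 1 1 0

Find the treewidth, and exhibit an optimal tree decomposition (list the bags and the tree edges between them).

Treewidth 3.
One such decomposition:
Bags: B1 = {0, 1, 2, 4}  B2 = {1, 2, 3, 4}
Tree: B1–B2

Every bag has size at most 4, so the width is 4 − 1 = 3 and tw(G) ≤ 3. Conversely, {0, 1, 2, 4} is a clique of size 4, and the vertices of any clique must share a bag in every tree decomposition; so some bag has ≥ 4 vertices and tw(G) ≥ 3. The upper and lower bounds meet at 3, so that is the treewidth.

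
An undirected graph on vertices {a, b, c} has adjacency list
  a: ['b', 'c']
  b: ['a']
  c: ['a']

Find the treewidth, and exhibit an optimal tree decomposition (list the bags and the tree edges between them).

Treewidth 1.
One optimal decomposition is:
Bags: B1 = {a, b}  B2 = {a, c}
Tree: B1–B2

Each bag holds 2 vertices, so the decomposition has width 1, which upper-bounds the treewidth. G has an edge, so its treewidth is at least 1. Hence tw(G) = 1 exactly.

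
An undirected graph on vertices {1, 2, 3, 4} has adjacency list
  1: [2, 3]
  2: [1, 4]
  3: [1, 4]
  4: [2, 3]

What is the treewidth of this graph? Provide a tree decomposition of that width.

Treewidth 2.
Bags: B1 = {1, 3, 4}  B2 = {1, 2, 4}
Tree: B1–B2

The largest bag has 3 vertices, giving width 2; this decomposition certifies tw(G) ≤ 2. The edges 4–3–1–2–4 form a cycle, so G is not a tree and its treewidth is at least 2. Combining the bounds, tw(G) = 2.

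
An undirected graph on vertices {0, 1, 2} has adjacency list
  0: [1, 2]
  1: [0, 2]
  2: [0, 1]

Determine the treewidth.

2

A width-2 tree decomposition is:
Bags: B1 = {0, 1, 2}
Tree: (single bag)
A single bag containing all 3 vertices is trivially a valid decomposition of width 2. Conversely, {0, 1, 2} is a clique of size 3, and the vertices of any clique must share a bag in every tree decomposition; so some bag has ≥ 3 vertices and tw(G) ≥ 2. Hence tw(G) = 2 exactly.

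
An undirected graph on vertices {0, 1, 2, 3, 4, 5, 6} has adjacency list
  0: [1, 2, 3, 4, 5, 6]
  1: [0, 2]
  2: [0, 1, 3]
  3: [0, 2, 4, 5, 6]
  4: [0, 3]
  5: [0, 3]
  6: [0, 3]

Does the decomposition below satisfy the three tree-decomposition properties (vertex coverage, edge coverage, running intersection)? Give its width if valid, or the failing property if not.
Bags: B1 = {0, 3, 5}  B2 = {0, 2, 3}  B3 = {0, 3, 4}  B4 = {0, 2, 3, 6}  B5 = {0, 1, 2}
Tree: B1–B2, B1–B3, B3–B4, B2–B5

A tree decomposition must satisfy three properties: every vertex lies in some bag; for every edge, both endpoints lie together in some bag; and for every vertex, the bags containing it form a connected subtree. Here bags containing vertex 2 are not connected in the tree, so the decomposition is invalid.

No — bags containing vertex 2 are not connected in the tree.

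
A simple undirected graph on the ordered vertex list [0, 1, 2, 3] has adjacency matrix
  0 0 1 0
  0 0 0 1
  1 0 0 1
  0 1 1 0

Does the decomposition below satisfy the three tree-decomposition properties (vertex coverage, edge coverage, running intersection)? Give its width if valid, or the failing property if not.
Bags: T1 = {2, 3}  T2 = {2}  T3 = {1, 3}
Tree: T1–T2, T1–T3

No — vertex 0 appears in no bag.

A tree decomposition must satisfy three properties: every vertex lies in some bag; for every edge, both endpoints lie together in some bag; and for every vertex, the bags containing it form a connected subtree. Here vertex 0 appears in no bag, so the decomposition is invalid.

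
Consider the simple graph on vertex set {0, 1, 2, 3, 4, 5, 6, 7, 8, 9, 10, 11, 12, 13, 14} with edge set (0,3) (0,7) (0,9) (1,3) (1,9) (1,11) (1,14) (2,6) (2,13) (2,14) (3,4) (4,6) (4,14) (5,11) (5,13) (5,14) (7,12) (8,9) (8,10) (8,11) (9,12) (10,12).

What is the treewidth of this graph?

A width-3 tree decomposition is:
Bags: B1 = {2, 4, 6, 13}  B2 = {2, 4, 13, 14}  B3 = {4, 5, 13, 14}  B4 = {3, 4, 5, 14}  B5 = {1, 3, 5, 14}  B6 = {1, 3, 5, 11}  B7 = {0, 1, 3, 11}  B8 = {0, 1, 9, 11}  B9 = {0, 8, 9, 11}  B10 = {0, 7, 8, 9}  B11 = {7, 8, 9, 12}  B12 = {7, 8, 10, 12}
Tree: B1–B2, B2–B3, B3–B4, B4–B5, B5–B6, B6–B7, B7–B8, B8–B9, B9–B10, B10–B11, B11–B12
The largest bag has 4 vertices, giving width 3; this decomposition certifies tw(G) ≤ 3. For the lower bound: the 4 vertex sets {2,6,13}, {4}, {14}, {1,3,5,11} are disjoint, each induces a connected subgraph, and every pair is joined by at least one edge of G. Contracting each set to a single vertex therefore yields K_{4} as a minor, and since treewidth is minor-monotone, tw(G) ≥ tw(K_{4}) = 3. Combining the bounds, tw(G) = 3.

3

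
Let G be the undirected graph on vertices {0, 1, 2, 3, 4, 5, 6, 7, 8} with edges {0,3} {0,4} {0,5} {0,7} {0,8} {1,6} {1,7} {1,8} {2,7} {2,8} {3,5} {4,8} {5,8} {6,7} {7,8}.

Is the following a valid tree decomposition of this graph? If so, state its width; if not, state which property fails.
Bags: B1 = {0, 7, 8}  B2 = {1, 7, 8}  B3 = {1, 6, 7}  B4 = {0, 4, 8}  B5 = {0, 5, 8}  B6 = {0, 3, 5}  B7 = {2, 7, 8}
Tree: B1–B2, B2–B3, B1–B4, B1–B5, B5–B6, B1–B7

Checking the three conditions: (i) the bags cover all of {0, 1, 2, 3, 4, 5, 6, 7, 8}; (ii) for each edge, some bag contains both endpoints; (iii) the bags containing any fixed vertex form a subtree. All hold, so the decomposition is valid with width 3 − 1 = 2.

Yes; width 2.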